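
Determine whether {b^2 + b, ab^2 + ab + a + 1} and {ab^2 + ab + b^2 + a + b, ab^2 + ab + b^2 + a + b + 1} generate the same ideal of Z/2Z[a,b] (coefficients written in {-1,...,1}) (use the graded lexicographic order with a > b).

For a fixed monomial order, each ideal has a unique reduced Gröbner basis; comparing bases decides equality.
Buchberger on the first generating set:
f_1 = b^2 + b, LT = b^2.
f_2 = ab^2 + ab + a + 1, LT = ab^2.

S(f_1,f_2): lcm = ab^2. S = a + 1.
  reduce S modulo (f_1, f_2):
  remainder a + 1 ≠ 0; add g_3 = a + 1 to the basis.

The other S-polynomials (S(f_1,g_3), S(f_2,g_3)) all reduce to 0 modulo the current basis, so we have a Gröbner basis.
Inter-reduce: drop elements whose leading term is divisible by another's, tail-reduce, and make monic.
Reduced Gröbner basis: {b^2 + b, a + 1}.

Buchberger on the second generating set:
h_1 = ab^2 + ab + b^2 + a + b, LT = ab^2.
h_2 = ab^2 + ab + b^2 + a + b + 1, LT = ab^2.

S(h_1,h_2): lcm = ab^2. S = 1.
  reduce S modulo (h_1, h_2):
  remainder 1 ≠ 0; add k_3 = 1 to the basis.

The other S-polynomials (S(h_1,k_3), S(h_2,k_3)) all reduce to 0 modulo the current basis, so we have a Gröbner basis.
Inter-reduce: drop elements whose leading term is divisible by another's, tail-reduce, and make monic.
Reduced Gröbner basis: {1}.

The bases are distinct; the ideals are different.

No, the ideals differ.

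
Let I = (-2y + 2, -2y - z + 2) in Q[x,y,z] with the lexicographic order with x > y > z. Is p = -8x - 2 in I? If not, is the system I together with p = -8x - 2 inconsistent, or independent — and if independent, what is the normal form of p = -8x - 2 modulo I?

First compute the reduced Gröbner basis of I by Buchberger's algorithm.
f_1 = -2y + 2, LT = y.
f_2 = -2y - z + 2, LT = y.

S(f_1,f_2): lcm = y. S = -\tfrac{1}{2}z.
  reduce S modulo (f_1, f_2):
  remainder -\tfrac{1}{2}z ≠ 0; add h_3 = -\tfrac{1}{2}z to the basis.

The other S-polynomials (S(f_1,h_3), S(f_2,h_3)) all reduce to 0 modulo the current basis, so we have a Gröbner basis.
Inter-reduce: drop elements whose leading term is divisible by another's, tail-reduce, and make monic.
Reduced Gröbner basis: {y - 1, z}.
Label its elements g_1 = y - 1, g_2 = z.

Reduce p = -8x - 2 modulo G:
  leading term x: no divisor's leading term divides it; move -8x to the remainder.
  leading term 1: no divisor's leading term divides it; move -2 to the remainder.
  normal form = -8x - 2.
The normal form is nonzero, so p ∉ I. Since p minus its normal form lies in I, I + (p) = I + (r) where r = -8x - 2; decide whether this ideal is the whole ring.
Run Buchberger on G together with r (pairs among the g_i already reduce to 0 since G is a Gröbner basis):
g_1 = y - 1, LT = y.
g_2 = z, LT = z.
r = -8x - 2, LT = x.

The S-polynomials (S(g_1,g_2), S(g_1,r), S(g_2,r)) all reduce to 0 modulo the current basis, so we have a Gröbner basis.
Inter-reduce: drop elements whose leading term is divisible by another's, tail-reduce, and make monic.
Reduced Gröbner basis: {x + \tfrac{1}{4}, y - 1, z}.
The reduced Gröbner basis of I + (p) is {x + \tfrac{1}{4}, y - 1, z} ≠ {1}, a proper ideal, so the enlarged system stays consistent: p is independent of I, with normal form -8x - 2.

-8x - 2 is independent of I; its normal form modulo I is -8x - 2.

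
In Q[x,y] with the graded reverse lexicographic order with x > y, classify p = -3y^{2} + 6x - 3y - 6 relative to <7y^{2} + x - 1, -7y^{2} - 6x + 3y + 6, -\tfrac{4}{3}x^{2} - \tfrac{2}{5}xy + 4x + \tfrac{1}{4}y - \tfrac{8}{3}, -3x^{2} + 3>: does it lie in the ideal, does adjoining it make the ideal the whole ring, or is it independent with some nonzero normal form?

First compute the reduced Gröbner basis of I by Buchberger's algorithm.
f_1 = 7y^{2} + x - 1, LT = y^{2}.
f_2 = -7y^{2} - 6x + 3y + 6, LT = y^{2}.
f_3 = -\tfrac{4}{3}x^{2} - \tfrac{2}{5}xy + 4x + \tfrac{1}{4}y - \tfrac{8}{3}, LT = x^{2}.
f_4 = -3x^{2} + 3, LT = x^{2}.

S(f_1,f_2): lcm = y^{2}. S = -\tfrac{5}{7}x + \tfrac{3}{7}y + \tfrac{5}{7}.
  reduce S modulo (f_1, f_2, f_3, f_4):
  remainder -\tfrac{5}{7}x + \tfrac{3}{7}y + \tfrac{5}{7} ≠ 0; add h_5 = -\tfrac{5}{7}x + \tfrac{3}{7}y + \tfrac{5}{7} to the basis.

S(f_3,f_4): lcm = x^{2}. S = \tfrac{3}{10}xy - 3x - \tfrac{3}{16}y + 3.
  reduce S modulo (f_1, f_2, f_3, f_4, h_5):
  remainder -\tfrac{23841}{14000}y ≠ 0; add h_6 = -\tfrac{23841}{14000}y to the basis.

The other S-polynomials (S(f_1,f_3), S(f_1,f_4), S(f_2,f_3), S(f_2,f_4), S(f_1,h_5), S(f_2,h_5), S(f_3,h_5), S(f_4,h_5), S(f_1,h_6), S(f_2,h_6), S(f_3,h_6), S(f_4,h_6), S(h_5,h_6)) all reduce to 0 modulo the current basis, so we have a Gröbner basis.
Inter-reduce: drop elements whose leading term is divisible by another's, tail-reduce, and make monic.
Reduced Gröbner basis: {x - 1, y}.
Label its elements g_1 = x - 1, g_2 = y.

Reduce p = -3y^{2} + 6x - 3y - 6 modulo G:
  leading term y^{2}: subtract (-3y)·g_2 from -3y^{2} + 6x - 3y - 6 → 6x - 3y - 6
  leading term x: subtract (6)·g_1 from 6x - 3y - 6 → -3y
  leading term y: subtract (-3)·g_2 from -3y → 0
  normal form = 0.
Since the normal form is 0, p ∈ I.

-3y^{2} + 6x - 3y - 6 lies in I (it reduces to 0).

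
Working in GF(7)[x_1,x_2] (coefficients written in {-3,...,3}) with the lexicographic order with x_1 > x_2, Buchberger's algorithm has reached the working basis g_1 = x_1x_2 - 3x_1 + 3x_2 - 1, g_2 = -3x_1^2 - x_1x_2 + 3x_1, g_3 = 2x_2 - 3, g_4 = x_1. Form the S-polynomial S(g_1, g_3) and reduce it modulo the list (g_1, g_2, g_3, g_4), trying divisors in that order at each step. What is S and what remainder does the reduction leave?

lcm(LM(g_1), LM(g_3)) = x_1x_2.
S = (lcm/LT(g_1))·g_1 − (lcm/LT(g_3))·g_3 = 2x_1 + 3x_2 - 1.
Reduce S modulo (g_1, g_2, g_3, g_4) in that order:
  leading term x_1: subtract (2)·g_4 from 2x_1 + 3x_2 - 1 → 3x_2 - 1
  leading term x_2: subtract (-2)·g_3 from 3x_2 - 1 → 0
The remainder is 0, so this S-polynomial contributes no new basis element.

S(g_1, g_3) = 2x_1 + 3x_2 - 1; remainder on division = 0.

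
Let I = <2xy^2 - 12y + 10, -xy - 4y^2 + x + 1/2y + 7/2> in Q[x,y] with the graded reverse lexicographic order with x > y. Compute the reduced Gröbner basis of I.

f_1 = 2xy^2 - 12y + 10, LT = xy^2.
f_2 = -xy - 4y^2 + x + 1/2y + 7/2, LT = xy.

S(f_1,f_2): lcm = xy^2. S = -4y^3 + xy + 1/2y^2 - 5/2y + 5.
  reduce S modulo (f_1, f_2):
  remainder -4y^3 - 7/2y^2 + x - 2y + 17/2 ≠ 0; add g_3 = -4y^3 - 7/2y^2 + x - 2y + 17/2 to the basis.

S(f_1,g_3): lcm = xy^3. S = -7/8xy^2 + 1/4x^2 - 1/2xy - 6y^2 + 17/8x + 5y.
  reduce S modulo (f_1, f_2, g_3):
  remainder 1/4x^2 - 4y^2 + 13/8x - 1/2y + 21/8 ≠ 0; add g_4 = 1/4x^2 - 4y^2 + 13/8x - 1/2y + 21/8 to the basis.

The other S-polynomials (S(f_2,g_3), S(f_1,g_4), S(f_2,g_4), S(g_3,g_4)) all reduce to 0 modulo the current basis, so we have a Gröbner basis.
Inter-reduce: drop elements whose leading term is divisible by another's, tail-reduce, and make monic.

G = {y^3 + 7/8y^2 - 1/4x + 1/2y - 17/8, x^2 - 16y^2 + 13/2x - 2y + 21/2, xy + 4y^2 - x - 1/2y - 7/2}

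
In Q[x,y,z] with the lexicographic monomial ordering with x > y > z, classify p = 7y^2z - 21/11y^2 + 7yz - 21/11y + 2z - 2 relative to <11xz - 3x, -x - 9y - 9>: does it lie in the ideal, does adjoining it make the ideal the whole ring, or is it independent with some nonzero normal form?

7y^2z - 21/11y^2 + 7yz - 21/11y + 2z - 2 is independent of I; its normal form modulo I is 2z - 2.

First compute the reduced Gröbner basis of I by Buchberger's algorithm.
f_1 = 11xz - 3x, LT = xz.
f_2 = -x - 9y - 9, LT = x.

S(f_1,f_2): lcm = xz. S = -3/11x - 9yz - 9z.
  leading term x: subtract (3/11)·f_2 from -3/11x - 9yz - 9z → -9yz + 27/11y - 9z + 27/11
  leading term yz: no divisor's leading term divides it; move -9yz to the remainder.
  leading term y: no divisor's leading term divides it; move 27/11y to the remainder.
  leading term z: no divisor's leading term divides it; move -9z to the remainder.
  leading term 1: no divisor's leading term divides it; move 27/11 to the remainder.
  remainder -9yz + 27/11y - 9z + 27/11 ≠ 0; add h_3 = -9yz + 27/11y - 9z + 27/11 to the basis.

The other S-polynomials (S(f_1,h_3), S(f_2,h_3)) all reduce to 0 modulo the current basis, so we have a Gröbner basis.
Inter-reduce: drop elements whose leading term is divisible by another's, tail-reduce, and make monic.
Reduced Gröbner basis: {x + 9y + 9, yz - 3/11y + z - 3/11}.
Label its elements g_1 = x + 9y + 9, g_2 = yz - 3/11y + z - 3/11.

Reduce p = 7y^2z - 21/11y^2 + 7yz - 21/11y + 2z - 2 modulo G:
  leading term y^2z: subtract (7y)·g_2 from 7y^2z - 21/11y^2 + 7yz - 21/11y + 2z - 2 → 2z - 2
  leading term z: no divisor's leading term divides it; move 2z to the remainder.
  leading term 1: no divisor's leading term divides it; move -2 to the remainder.
  normal form = 2z - 2.
The normal form is nonzero, so p ∉ I. Since p minus its normal form lies in I, I + (p) = I + (r) where r = 2z - 2; decide whether this ideal is the whole ring.
Run Buchberger on G together with r (pairs among the g_i already reduce to 0 since G is a Gröbner basis):
g_1 = x + 9y + 9, LT = x.
g_2 = yz - 3/11y + z - 3/11, LT = yz.
r = 2z - 2, LT = z.

S(g_2,r): lcm = yz. S = 8/11y + z - 3/11.
  leading term y: no divisor's leading term divides it; move 8/11y to the remainder.
  leading term z: subtract (1/2)·r from z - 3/11 → 8/11
  leading term 1: no divisor's leading term divides it; move 8/11 to the remainder.
  remainder 8/11y + 8/11 ≠ 0; add m_4 = 8/11y + 8/11 to the basis.

The other S-polynomials (S(g_1,g_2), S(g_1,r), S(g_1,m_4), S(g_2,m_4), S(r,m_4)) all reduce to 0 modulo the current basis, so we have a Gröbner basis.
Inter-reduce: drop elements whose leading term is divisible by another's, tail-reduce, and make monic.
Reduced Gröbner basis: {x, y + 1, z - 1}.
The reduced Gröbner basis of I + (p) is {x, y + 1, z - 1} ≠ {1}, a proper ideal, so the enlarged system stays consistent: p is independent of I, with normal form 2z - 2.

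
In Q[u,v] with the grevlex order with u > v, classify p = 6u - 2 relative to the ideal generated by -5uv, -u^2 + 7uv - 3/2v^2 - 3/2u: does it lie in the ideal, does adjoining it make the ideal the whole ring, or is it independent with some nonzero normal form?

Adjoining 6u - 2 makes the ideal the whole ring: the system is inconsistent.

First compute the reduced Gröbner basis of I by Buchberger's algorithm.
f_1 = -5uv, LT = uv.
f_2 = -u^2 + 7uv - 3/2v^2 - 3/2u, LT = u^2.

S(f_1,f_2): lcm = u^2v. S = 7uv^2 - 3/2v^3 - 3/2uv.
  leading term uv^2: subtract (-7/5v)·f_1 from 7uv^2 - 3/2v^3 - 3/2uv → -3/2v^3 - 3/2uv
  leading term v^3: no divisor's leading term divides it; move -3/2v^3 to the remainder.
  leading term uv: subtract (3/10)·f_1 from -3/2uv → 0
  remainder -3/2v^3 ≠ 0; add h_3 = -3/2v^3 to the basis.

The other S-polynomials (S(f_1,h_3), S(f_2,h_3)) all reduce to 0 modulo the current basis, so we have a Gröbner basis.
Inter-reduce: drop elements whose leading term is divisible by another's, tail-reduce, and make monic.
Reduced Gröbner basis: {v^3, u^2 + 3/2v^2 + 3/2u, uv}.
Label its elements g_1 = v^3, g_2 = u^2 + 3/2v^2 + 3/2u, g_3 = uv.

Reduce p = 6u - 2 modulo G:
  leading term u: no divisor's leading term divides it; move 6u to the remainder.
  leading term 1: no divisor's leading term divides it; move -2 to the remainder.
  normal form = 6u - 2.
The normal form is nonzero, so p ∉ I. Since p minus its normal form lies in I, I + (p) = I + (r) where r = 6u - 2; decide whether this ideal is the whole ring.
Run Buchberger on G together with r (pairs among the g_i already reduce to 0 since G is a Gröbner basis):
g_1 = v^3, LT = v^3.
g_2 = u^2 + 3/2v^2 + 3/2u, LT = u^2.
g_3 = uv, LT = uv.
r = 6u - 2, LT = u.

S(g_2,r): lcm = u^2. S = 3/2v^2 + 11/6u.
  leading term v^2: no divisor's leading term divides it; move 3/2v^2 to the remainder.
  leading term u: subtract (11/36)·r from 11/6u → 11/18
  leading term 1: no divisor's leading term divides it; move 11/18 to the remainder.
  remainder 3/2v^2 + 11/18 ≠ 0; add m_5 = 3/2v^2 + 11/18 to the basis.

S(g_3,r): lcm = uv. S = 1/3v.
  leading term v: no divisor's leading term divides it; move 1/3v to the remainder.
  remainder 1/3v ≠ 0; add m_6 = 1/3v to the basis.

S(g_3,m_5): lcm = uv^2. S = -11/27u.
  leading term u: subtract (-11/162)·r from -11/27u → -11/81
  leading term 1: no divisor's leading term divides it; move -11/81 to the remainder.
  remainder -11/81 ≠ 0; add m_7 = -11/81 to the basis.

The other S-polynomials (S(g_1,g_2), S(g_1,g_3), S(g_1,r), S(g_2,g_3), S(g_1,m_5), S(g_2,m_5), S(r,m_5), S(g_1,m_6), S(g_2,m_6), S(g_3,m_6), S(r,m_6), S(m_5,m_6), S(g_1,m_7), S(g_2,m_7), S(g_3,m_7), S(r,m_7), S(m_5,m_7), S(m_6,m_7)) all reduce to 0 modulo the current basis, so we have a Gröbner basis.
Inter-reduce: drop elements whose leading term is divisible by another's, tail-reduce, and make monic.
Reduced Gröbner basis: {1}.
The reduced Gröbner basis of I + (p) is {1}: the ideal is the whole ring, so the enlarged system has no common solution — adjoining p is inconsistent.

Ideal membership is decidable via reduction modulo a Gröbner basis.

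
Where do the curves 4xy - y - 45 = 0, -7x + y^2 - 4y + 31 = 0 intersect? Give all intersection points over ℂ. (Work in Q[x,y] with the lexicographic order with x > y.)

Compute a lex Gröbner basis by Buchberger's algorithm.
f_1 = 4xy - y - 45, LT = xy.
f_2 = -7x + y^2 - 4y + 31, LT = x.

S(f_1,f_2): lcm = xy. S = 1/7y^3 - 4/7y^2 + 117/28y - 45/4.
  leading term y^3: no divisor's leading term divides it; move 1/7y^3 to the remainder.
  leading term y^2: no divisor's leading term divides it; move -4/7y^2 to the remainder.
  leading term y: no divisor's leading term divides it; move 117/28y to the remainder.
  leading term 1: no divisor's leading term divides it; move -45/4 to the remainder.
  remainder 1/7y^3 - 4/7y^2 + 117/28y - 45/4 ≠ 0; add h_3 = 1/7y^3 - 4/7y^2 + 117/28y - 45/4 to the basis.

The other S-polynomials (S(f_1,h_3), S(f_2,h_3)) all reduce to 0 modulo the current basis, so we have a Gröbner basis.
Inter-reduce: drop elements whose leading term is divisible by another's, tail-reduce, and make monic.
Reduced Gröbner basis: {x - 1/7y^2 + 4/7y - 31/7, y^3 - 4y^2 + 117/4y - 315/4}.

A lex Gröbner basis eliminates variables successively. Here y^3 - 4y^2 + 117/4y - 315/4 depends only on y, with roots {3, 1/2 + sqrt(26)*I, 1/2 - sqrt(26)*I}; lifting each root through the earlier basis elements recovers the full solutions.
  y = 3: the earlier basis element becomes x - 4 = 0, giving x = 4 — point (4, 3).
  y = 1/2 + sqrt(26)*I: the earlier basis element becomes x - 13/28 + 3*sqrt(26)*I/7 = 0, giving x = 13/28 - 3*sqrt(26)*I/7 — point (13/28 - 3*sqrt(26)*I/7, 1/2 + sqrt(26)*I).
  y = 1/2 - sqrt(26)*I: the earlier basis element becomes x - 13/28 - 3*sqrt(26)*I/7 = 0, giving x = 13/28 + 3*sqrt(26)*I/7 — point (13/28 + 3*sqrt(26)*I/7, 1/2 - sqrt(26)*I).
Each listed point satisfies every original equation (direct substitution).

{(4, 3), (13/28 - 3*sqrt(26)*I/7, 1/2 + sqrt(26)*I), (13/28 + 3*sqrt(26)*I/7, 1/2 - sqrt(26)*I)}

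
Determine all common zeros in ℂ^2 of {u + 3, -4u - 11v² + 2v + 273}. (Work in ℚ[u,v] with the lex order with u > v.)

{(-3, -5), (-3, 57/11)}

Compute a lex Gröbner basis by Buchberger's algorithm.
f_1 = u + 3, LT = u.
f_2 = -4u - 11v² + 2v + 273, LT = u.

S(f_1,f_2): lcm = u. S = -11/4v² + ½v + 285/4.
  reduce S modulo (f_1, f_2):
  remainder -11/4v² + ½v + 285/4 ≠ 0; add h_3 = -11/4v² + ½v + 285/4 to the basis.

The other S-polynomials (S(f_1,h_3), S(f_2,h_3)) all reduce to 0 modulo the current basis, so we have a Gröbner basis.
Inter-reduce: drop elements whose leading term is divisible by another's, tail-reduce, and make monic.
Reduced Gröbner basis: {u + 3, v² - 2/11v - 285/11}.

A lex Gröbner basis eliminates variables successively. Here v² - 2/11v - 285/11 depends only on v, with roots {-5, 57/11}; lifting each root through the earlier basis elements recovers the full solutions.
  v = -5: the earlier basis element becomes u + 3 = 0, giving u = -3 — point (-3, -5).
  v = 57/11: the earlier basis element becomes u + 3 = 0, giving u = -3 — point (-3, 57/11).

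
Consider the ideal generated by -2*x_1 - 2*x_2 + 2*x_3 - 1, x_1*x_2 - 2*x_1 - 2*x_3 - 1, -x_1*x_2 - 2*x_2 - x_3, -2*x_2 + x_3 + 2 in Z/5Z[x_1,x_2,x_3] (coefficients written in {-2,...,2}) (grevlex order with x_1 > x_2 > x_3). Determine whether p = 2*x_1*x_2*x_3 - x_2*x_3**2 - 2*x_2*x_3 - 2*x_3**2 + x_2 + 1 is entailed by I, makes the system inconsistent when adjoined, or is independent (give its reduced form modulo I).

First compute the reduced Gröbner basis of I by Buchberger's algorithm.
f_1 = -2*x_1 - 2*x_2 + 2*x_3 - 1, LT = x_1.
f_2 = x_1*x_2 - 2*x_1 - 2*x_3 - 1, LT = x_1*x_2.
f_3 = -x_1*x_2 - 2*x_2 - x_3, LT = x_1*x_2.
f_4 = -2*x_2 + x_3 + 2, LT = x_2.

S(f_1,f_2): lcm = x_1*x_2. S = x_2**2 - x_2*x_3 + 2*x_1 - 2*x_2 + 2*x_3 + 1.
  leading term x_2**2: subtract (2*x_2)·f_4 from x_2**2 - x_2*x_3 + 2*x_1 - 2*x_2 + 2*x_3 + 1 → 2*x_2*x_3 + 2*x_1 - x_2 + 2*x_3 + 1
  leading term x_2*x_3: subtract (-x_3)·f_4 from 2*x_2*x_3 + 2*x_1 - x_2 + 2*x_3 + 1 → x_3**2 + 2*x_1 - x_2 - x_3 + 1
  leading term x_3**2: no divisor's leading term divides it; move x_3**2 to the remainder.
  leading term x_1: subtract (-1)·f_1 from 2*x_1 - x_2 - x_3 + 1 → 2*x_2 + x_3
  leading term x_2: subtract (-1)·f_4 from 2*x_2 + x_3 → 2*x_3 + 2
  leading term x_3: no divisor's leading term divides it; move 2*x_3 to the remainder.
  leading term 1: no divisor's leading term divides it; move 2 to the remainder.
  remainder x_3**2 + 2*x_3 + 2 ≠ 0; add h_5 = x_3**2 + 2*x_3 + 2 to the basis.

The other S-polynomials (S(f_1,f_3), S(f_1,f_4), S(f_2,f_3), S(f_2,f_4), S(f_3,f_4), S(f_1,h_5), S(f_2,h_5), S(f_3,h_5), S(f_4,h_5)) all reduce to 0 modulo the current basis, so we have a Gröbner basis.
Inter-reduce: drop elements whose leading term is divisible by another's, tail-reduce, and make monic.
Reduced Gröbner basis: {x_3**2 + 2*x_3 + 2, x_1 + 2*x_3 - 1, x_2 + 2*x_3 - 1}.
Label its elements g_1 = x_3**2 + 2*x_3 + 2, g_2 = x_1 + 2*x_3 - 1, g_3 = x_2 + 2*x_3 - 1.

Reduce p = 2*x_1*x_2*x_3 - x_2*x_3**2 - 2*x_2*x_3 - 2*x_3**2 + x_2 + 1 modulo G:
  leading term x_1*x_2*x_3: subtract (2*x_2*x_3)·g_2 from 2*x_1*x_2*x_3 - x_2*x_3**2 - 2*x_2*x_3 - 2*x_3**2 + x_2 + 1 → -2*x_3**2 + x_2 + 1
  leading term x_3**2: subtract (-2)·g_1 from -2*x_3**2 + x_2 + 1 → x_2 - x_3
  leading term x_2: subtract (1)·g_3 from x_2 - x_3 → 2*x_3 + 1
  leading term x_3: no divisor's leading term divides it; move 2*x_3 to the remainder.
  leading term 1: no divisor's leading term divides it; move 1 to the remainder.
  normal form = 2*x_3 + 1.
The normal form is nonzero, so p ∉ I. Since p minus its normal form lies in I, I + (p) = I + (r) where r = 2*x_3 + 1; decide whether this ideal is the whole ring.
Run Buchberger on G together with r (pairs among the g_i already reduce to 0 since G is a Gröbner basis):
g_1 = x_3**2 + 2*x_3 + 2, LT = x_3**2.
g_2 = x_1 + 2*x_3 - 1, LT = x_1.
g_3 = x_2 + 2*x_3 - 1, LT = x_2.
r = 2*x_3 + 1, LT = x_3.

The S-polynomials (S(g_1,g_2), S(g_1,g_3), S(g_1,r), S(g_2,g_3), S(g_2,r), S(g_3,r)) all reduce to 0 modulo the current basis, so we have a Gröbner basis.
Inter-reduce: drop elements whose leading term is divisible by another's, tail-reduce, and make monic.
Reduced Gröbner basis: {x_1 - 2, x_2 - 2, x_3 - 2}.
The reduced Gröbner basis of I + (p) is {x_1 - 2, x_2 - 2, x_3 - 2} ≠ {1}, a proper ideal, so the enlarged system stays consistent: p is independent of I, with normal form 2*x_3 + 1.

2*x_1*x_2*x_3 - x_2*x_3**2 - 2*x_2*x_3 - 2*x_3**2 + x_2 + 1 is independent of I; its normal form modulo I is 2*x_3 + 1.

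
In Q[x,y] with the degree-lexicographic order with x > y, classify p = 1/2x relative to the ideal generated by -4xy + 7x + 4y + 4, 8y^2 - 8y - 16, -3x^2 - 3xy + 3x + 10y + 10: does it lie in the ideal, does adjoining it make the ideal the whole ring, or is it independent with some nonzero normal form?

First compute the reduced Gröbner basis of I by Buchberger's algorithm.
f_1 = -4xy + 7x + 4y + 4, LT = xy.
f_2 = 8y^2 - 8y - 16, LT = y^2.
f_3 = -3x^2 - 3xy + 3x + 10y + 10, LT = x^2.

S(f_1,f_2): lcm = xy^2. S = -3/4xy - y^2 + 2x - y.
  reduce S modulo (f_1, f_2, f_3):
  remainder 11/16x - 11/4y - 11/4 ≠ 0; add h_4 = 11/16x - 11/4y - 11/4 to the basis.

S(f_1,f_3): lcm = x^2y. S = -xy^2 - 7/4x^2 + 10/3y^2 - x + 10/3y.
  reduce S modulo (f_1, f_2, f_3, h_4):
  remainder -73/6y - 73/6 ≠ 0; add h_5 = -73/6y - 73/6 to the basis.

The other S-polynomials (S(f_2,f_3), S(f_1,h_4), S(f_2,h_4), S(f_3,h_4), S(f_1,h_5), S(f_2,h_5), S(f_3,h_5), S(h_4,h_5)) all reduce to 0 modulo the current basis, so we have a Gröbner basis.
Inter-reduce: drop elements whose leading term is divisible by another's, tail-reduce, and make monic.
Reduced Gröbner basis: {x, y + 1}.
Label its elements g_1 = x, g_2 = y + 1.

Reduce p = 1/2x modulo G:
  leading term x: subtract (1/2)·g_1 from 1/2x → 0
  normal form = 0.
Since the normal form is 0, p ∈ I.

1/2x lies in I (it reduces to 0).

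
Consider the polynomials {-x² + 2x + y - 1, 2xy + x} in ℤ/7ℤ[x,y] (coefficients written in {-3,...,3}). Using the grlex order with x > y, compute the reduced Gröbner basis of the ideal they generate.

G = {x² - 2x - y + 1, xy - 3x, y² + 3y + 3}

The reduced Gröbner basis is the canonical form of the ideal for this ordering.

f_1 = -x² + 2x + y - 1, LT = x².
f_2 = 2xy + x, LT = xy.

S(f_1,f_2): lcm = x²y. S = 3x² - 2xy - y² + y.
  leading term x²: subtract (-3)·f_1 from 3x² - 2xy - y² + y → -2xy - y² - x - 3y - 3
  leading term xy: subtract (-1)·f_2 from -2xy - y² - x - 3y - 3 → -y² - 3y - 3
  leading term y²: no divisor's leading term divides it; move -y² to the remainder.
  leading term y: no divisor's leading term divides it; move -3y to the remainder.
  leading term 1: no divisor's leading term divides it; move -3 to the remainder.
  remainder -y² - 3y - 3 ≠ 0; add g_3 = -y² - 3y - 3 to the basis.

S(f_1,g_3): leading monomials are coprime, so the S-polynomial reduces to 0 (Buchberger's first criterion).
S(f_2,g_3): lcm = xy². S = xy - 3x.
  leading term xy: subtract (-3)·f_2 from xy - 3x → 0
  remainder 0.

Every S-polynomial of the final basis reduces to 0, so we have a Gröbner basis.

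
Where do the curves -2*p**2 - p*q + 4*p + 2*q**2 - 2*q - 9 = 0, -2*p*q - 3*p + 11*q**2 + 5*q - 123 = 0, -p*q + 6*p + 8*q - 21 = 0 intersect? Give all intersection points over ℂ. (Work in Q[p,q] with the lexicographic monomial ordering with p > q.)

{(-1, 3)}

Compute a lex Gröbner basis by Buchberger's algorithm.
f_1 = -2*p**2 - p*q + 4*p + 2*q**2 - 2*q - 9, LT = p**2.
f_2 = -2*p*q - 3*p + 11*q**2 + 5*q - 123, LT = p*q.
f_3 = -p*q + 6*p + 8*q - 21, LT = p*q.

S(f_1,f_2): lcm = p**2*q. S = -3/2*p**2 + 6*p*q**2 + 1/2*p*q - 123/2*p - q**3 + q**2 + 9/2*q.
  reduce S modulo (f_1, f_2, f_3):
  remainder -423/8*p + 32*q**3 - 225/8*q**2 - 3059/8*q + 3867/8 ≠ 0; add h_4 = -423/8*p + 32*q**3 - 225/8*q**2 - 3059/8*q + 3867/8 to the basis.

S(f_1,f_3): lcm = p**2*q. S = 6*p**2 + 1/2*p*q**2 + 6*p*q - 21*p - q**3 + q**2 + 9/2*q.
  reduce S modulo (f_1, f_2, f_3, h_4):
  remainder -1079/188*q**3 + 5115/188*q**2 + 11819/188*q - 52359/188 ≠ 0; add h_5 = -1079/188*q**3 + 5115/188*q**2 + 11819/188*q - 52359/188 to the basis.

S(f_2,f_3): lcm = p*q. S = 15/2*p - 11/2*q**2 + 11/2*q + 81/2.
  reduce S modulo (f_1, f_2, f_3, h_4, h_5):
  remainder 12978/1079*q**2 + 3176/3237*q - 119978/1079 ≠ 0; add h_6 = 12978/1079*q**2 + 3176/3237*q - 119978/1079 to the basis.

S(f_1,h_4): lcm = p**2. S = 256/423*p*q**3 - 25/47*p*q**2 - 5695/846*p*q + 1007/141*p - q**2 + q + 9/2.
  reduce S modulo (f_1, f_2, f_3, h_4, h_5, h_6):
  remainder 189776752/27006291*q - 189776752/9002097 ≠ 0; add h_7 = 189776752/27006291*q - 189776752/9002097 to the basis.

The other S-polynomials (S(f_2,h_4), S(f_3,h_4), S(f_1,h_5), S(f_2,h_5), S(f_3,h_5), S(h_4,h_5), S(f_1,h_6), S(f_2,h_6), S(f_3,h_6), S(h_4,h_6), S(h_5,h_6), S(f_1,h_7), S(f_2,h_7), S(f_3,h_7), S(h_4,h_7), S(h_5,h_7), S(h_6,h_7)) all reduce to 0 modulo the current basis, so we have a Gröbner basis.
Inter-reduce: drop elements whose leading term is divisible by another's, tail-reduce, and make monic.
Reduced Gröbner basis: {p + 1, q - 3}.

From the last basis element, q - 3 = 0, so q takes values in {3}. Each choice, substituted upward through the basis, yields the corresponding point(s) of the solution set.
  q = 3: the earlier basis element becomes p + 1 = 0, giving p = -1 — point (-1, 3).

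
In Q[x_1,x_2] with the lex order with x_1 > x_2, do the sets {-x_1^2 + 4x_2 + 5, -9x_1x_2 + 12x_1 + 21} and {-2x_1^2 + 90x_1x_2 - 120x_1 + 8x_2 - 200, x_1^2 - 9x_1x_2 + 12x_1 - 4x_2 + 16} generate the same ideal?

Yes, the ideals are equal.

Since reduced Gröbner bases are canonical representatives of ideals under a given ordering, it suffices to compute and compare them.
Buchberger on the first generating set:
f_1 = -x_1^2 + 4x_2 + 5, LT = x_1^2.
f_2 = -9x_1x_2 + 12x_1 + 21, LT = x_1x_2.

S(f_1,f_2): lcm = x_1^2x_2. S = 4/3x_1^2 + 7/3x_1 - 4x_2^2 - 5x_2.
  leading term x_1^2: subtract (-4/3)·f_1 from 4/3x_1^2 + 7/3x_1 - 4x_2^2 - 5x_2 → 7/3x_1 - 4x_2^2 + 1/3x_2 + 20/3
  leading term x_1: no divisor's leading term divides it; move 7/3x_1 to the remainder.
  leading term x_2^2: no divisor's leading term divides it; move -4x_2^2 to the remainder.
  leading term x_2: no divisor's leading term divides it; move 1/3x_2 to the remainder.
  leading term 1: no divisor's leading term divides it; move 20/3 to the remainder.
  remainder 7/3x_1 - 4x_2^2 + 1/3x_2 + 20/3 ≠ 0; add g_3 = 7/3x_1 - 4x_2^2 + 1/3x_2 + 20/3 to the basis.

S(f_2,g_3): lcm = x_1x_2. S = -4/3x_1 + 12/7x_2^3 - 1/7x_2^2 - 20/7x_2 - 7/3.
  leading term x_1: subtract (-4/7)·g_3 from -4/3x_1 + 12/7x_2^3 - 1/7x_2^2 - 20/7x_2 - 7/3 → 12/7x_2^3 - 17/7x_2^2 - 8/3x_2 + 31/21
  leading term x_2^3: no divisor's leading term divides it; move 12/7x_2^3 to the remainder.
  leading term x_2^2: no divisor's leading term divides it; move -17/7x_2^2 to the remainder.
  leading term x_2: no divisor's leading term divides it; move -8/3x_2 to the remainder.
  leading term 1: no divisor's leading term divides it; move 31/21 to the remainder.
  remainder 12/7x_2^3 - 17/7x_2^2 - 8/3x_2 + 31/21 ≠ 0; add g_4 = 12/7x_2^3 - 17/7x_2^2 - 8/3x_2 + 31/21 to the basis.

The other S-polynomials (S(f_1,g_3), S(f_1,g_4), S(f_2,g_4), S(g_3,g_4)) all reduce to 0 modulo the current basis, so we have a Gröbner basis.
Inter-reduce: drop elements whose leading term is divisible by another's, tail-reduce, and make monic.
Reduced Gröbner basis: {x_1 - 12/7x_2^2 + 1/7x_2 + 20/7, x_2^3 - 17/12x_2^2 - 14/9x_2 + 31/36}.

Buchberger on the second generating set:
h_1 = -2x_1^2 + 90x_1x_2 - 120x_1 + 8x_2 - 200, LT = x_1^2.
h_2 = x_1^2 - 9x_1x_2 + 12x_1 - 4x_2 + 16, LT = x_1^2.

S(h_1,h_2): lcm = x_1^2. S = -36x_1x_2 + 48x_1 + 84.
  leading term x_1x_2: no divisor's leading term divides it; move -36x_1x_2 to the remainder.
  leading term x_1: no divisor's leading term divides it; move 48x_1 to the remainder.
  leading term 1: no divisor's leading term divides it; move 84 to the remainder.
  remainder -36x_1x_2 + 48x_1 + 84 ≠ 0; add k_3 = -36x_1x_2 + 48x_1 + 84 to the basis.

S(h_1,k_3): lcm = x_1^2x_2. S = 4/3x_1^2 - 45x_1x_2^2 + 60x_1x_2 + 7/3x_1 - 4x_2^2 + 100x_2.
  leading term x_1^2: subtract (-2/3)·h_1 from 4/3x_1^2 - 45x_1x_2^2 + 60x_1x_2 + 7/3x_1 - 4x_2^2 + 100x_2 → -45x_1x_2^2 + 120x_1x_2 - 233/3x_1 - 4x_2^2 + 316/3x_2 - 400/3
  leading term x_1x_2^2: subtract (5/4x_2)·k_3 from -45x_1x_2^2 + 120x_1x_2 - 233/3x_1 - 4x_2^2 + 316/3x_2 - 400/3 → 60x_1x_2 - 233/3x_1 - 4x_2^2 + 1/3x_2 - 400/3
  leading term x_1x_2: subtract (-5/3)·k_3 from 60x_1x_2 - 233/3x_1 - 4x_2^2 + 1/3x_2 - 400/3 → 7/3x_1 - 4x_2^2 + 1/3x_2 + 20/3
  leading term x_1: no divisor's leading term divides it; move 7/3x_1 to the remainder.
  leading term x_2^2: no divisor's leading term divides it; move -4x_2^2 to the remainder.
  leading term x_2: no divisor's leading term divides it; move 1/3x_2 to the remainder.
  leading term 1: no divisor's leading term divides it; move 20/3 to the remainder.
  remainder 7/3x_1 - 4x_2^2 + 1/3x_2 + 20/3 ≠ 0; add k_4 = 7/3x_1 - 4x_2^2 + 1/3x_2 + 20/3 to the basis.

S(k_3,k_4): lcm = x_1x_2. S = -4/3x_1 + 12/7x_2^3 - 1/7x_2^2 - 20/7x_2 - 7/3.
  leading term x_1: subtract (-4/7)·k_4 from -4/3x_1 + 12/7x_2^3 - 1/7x_2^2 - 20/7x_2 - 7/3 → 12/7x_2^3 - 17/7x_2^2 - 8/3x_2 + 31/21
  leading term x_2^3: no divisor's leading term divides it; move 12/7x_2^3 to the remainder.
  leading term x_2^2: no divisor's leading term divides it; move -17/7x_2^2 to the remainder.
  leading term x_2: no divisor's leading term divides it; move -8/3x_2 to the remainder.
  leading term 1: no divisor's leading term divides it; move 31/21 to the remainder.
  remainder 12/7x_2^3 - 17/7x_2^2 - 8/3x_2 + 31/21 ≠ 0; add k_5 = 12/7x_2^3 - 17/7x_2^2 - 8/3x_2 + 31/21 to the basis.

The other S-polynomials (S(h_2,k_3), S(h_1,k_4), S(h_2,k_4), S(h_1,k_5), S(h_2,k_5), S(k_3,k_5), S(k_4,k_5)) all reduce to 0 modulo the current basis, so we have a Gröbner basis.
Inter-reduce: drop elements whose leading term is divisible by another's, tail-reduce, and make monic.
Reduced Gröbner basis: {x_1 - 12/7x_2^2 + 1/7x_2 + 20/7, x_2^3 - 17/12x_2^2 - 14/9x_2 + 31/36}.

The two bases agree; hence the ideals are identical.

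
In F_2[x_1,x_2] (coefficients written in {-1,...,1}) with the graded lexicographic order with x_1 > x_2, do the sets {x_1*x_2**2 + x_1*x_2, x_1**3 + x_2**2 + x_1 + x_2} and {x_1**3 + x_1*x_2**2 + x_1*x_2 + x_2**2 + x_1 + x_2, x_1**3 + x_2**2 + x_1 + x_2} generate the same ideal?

Two ideals are equal iff their reduced Gröbner bases coincide (the reduced basis is unique for a fixed ordering).
Buchberger on the first generating set:
f_1 = x_1*x_2**2 + x_1*x_2, LT = x_1*x_2**2.
f_2 = x_1**3 + x_2**2 + x_1 + x_2, LT = x_1**3.

S(f_1,f_2): lcm = x_1**3*x_2**2. S = x_1**3*x_2 + x_2**4 + x_1*x_2**2 + x_2**3.
  reduce S modulo (f_1, f_2):
  remainder x_2**4 + x_2**2 ≠ 0; add g_3 = x_2**4 + x_2**2 to the basis.

The other S-polynomials (S(f_1,g_3), S(f_2,g_3)) all reduce to 0 modulo the current basis, so we have a Gröbner basis.
Inter-reduce: drop elements whose leading term is divisible by another's, tail-reduce, and make monic.
Reduced Gröbner basis: {x_2**4 + x_2**2, x_1**3 + x_2**2 + x_1 + x_2, x_1*x_2**2 + x_1*x_2}.

Buchberger on the second generating set:
h_1 = x_1**3 + x_1*x_2**2 + x_1*x_2 + x_2**2 + x_1 + x_2, LT = x_1**3.
h_2 = x_1**3 + x_2**2 + x_1 + x_2, LT = x_1**3.

S(h_1,h_2): lcm = x_1**3. S = x_1*x_2**2 + x_1*x_2.
  reduce S modulo (h_1, h_2):
  remainder x_1*x_2**2 + x_1*x_2 ≠ 0; add k_3 = x_1*x_2**2 + x_1*x_2 to the basis.

S(h_1,k_3): lcm = x_1**3*x_2**2. S = x_1*x_2**4 + x_1**3*x_2 + x_1*x_2**3 + x_2**4 + x_1*x_2**2 + x_2**3.
  reduce S modulo (h_1, h_2, k_3):
  remainder x_2**4 + x_2**2 ≠ 0; add k_4 = x_2**4 + x_2**2 to the basis.

The other S-polynomials (S(h_2,k_3), S(h_1,k_4), S(h_2,k_4), S(k_3,k_4)) all reduce to 0 modulo the current basis, so we have a Gröbner basis.
Inter-reduce: drop elements whose leading term is divisible by another's, tail-reduce, and make monic.
Reduced Gröbner basis: {x_2**4 + x_2**2, x_1**3 + x_2**2 + x_1 + x_2, x_1*x_2**2 + x_1*x_2}.

Same reduced basis, so the two generating sets span the same ideal.

Yes, the ideals are equal.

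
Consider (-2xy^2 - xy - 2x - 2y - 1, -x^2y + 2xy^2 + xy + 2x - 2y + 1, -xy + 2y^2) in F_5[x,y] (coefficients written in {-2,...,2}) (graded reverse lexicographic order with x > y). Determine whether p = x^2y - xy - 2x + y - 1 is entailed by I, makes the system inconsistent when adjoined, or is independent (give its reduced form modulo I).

x^2y - xy - 2x + y - 1 lies in I (it reduces to 0).

First compute the reduced Gröbner basis of I by Buchberger's algorithm.
f_1 = -2xy^2 - xy - 2x - 2y - 1, LT = xy^2.
f_2 = -x^2y + 2xy^2 + xy + 2x - 2y + 1, LT = x^2y.
f_3 = -xy + 2y^2, LT = xy.

S(f_1,f_2): lcm = x^2y^2. S = 2xy^3 - 2x^2y + xy^2 + x^2 - 2xy - 2y^2 - 2x + y.
  leading term xy^3: subtract (-y)·f_1 from 2xy^3 - 2x^2y + xy^2 + x^2 - 2xy - 2y^2 - 2x + y → -2x^2y + x^2 + xy + y^2 - 2x
  leading term x^2y: subtract (2)·f_2 from -2x^2y + x^2 + xy + y^2 - 2x → xy^2 + x^2 - xy + y^2 - x - y - 2
  leading term xy^2: subtract (2)·f_1 from xy^2 + x^2 - xy + y^2 - x - y - 2 → x^2 + xy + y^2 - 2x - 2y
  leading term x^2: no divisor's leading term divides it; move x^2 to the remainder.
  leading term xy: subtract (-1)·f_3 from xy + y^2 - 2x - 2y → -2y^2 - 2x - 2y
  leading term y^2: no divisor's leading term divides it; move -2y^2 to the remainder.
  leading term x: no divisor's leading term divides it; move -2x to the remainder.
  leading term y: no divisor's leading term divides it; move -2y to the remainder.
  remainder x^2 - 2y^2 - 2x - 2y ≠ 0; add h_4 = x^2 - 2y^2 - 2x - 2y to the basis.

S(f_1,f_3): lcm = xy^2. S = 2y^3 - 2xy + x + y - 2.
  leading term y^3: no divisor's leading term divides it; move 2y^3 to the remainder.
  leading term xy: subtract (2)·f_3 from -2xy + x + y - 2 → y^2 + x + y - 2
  leading term y^2: no divisor's leading term divides it; move y^2 to the remainder.
  leading term x: no divisor's leading term divides it; move x to the remainder.
  leading term y: no divisor's leading term divides it; move y to the remainder.
  leading term 1: no divisor's leading term divides it; move -2 to the remainder.
  remainder 2y^3 + y^2 + x + y - 2 ≠ 0; add h_5 = 2y^3 + y^2 + x + y - 2 to the basis.

S(f_2,f_3): lcm = x^2y. S = -xy - 2x + 2y - 1.
  leading term xy: subtract (1)·f_3 from -xy - 2x + 2y - 1 → -2y^2 - 2x + 2y - 1
  leading term y^2: no divisor's leading term divides it; move -2y^2 to the remainder.
  leading term x: no divisor's leading term divides it; move -2x to the remainder.
  leading term y: no divisor's leading term divides it; move 2y to the remainder.
  leading term 1: no divisor's leading term divides it; move -1 to the remainder.
  remainder -2y^2 - 2x + 2y - 1 ≠ 0; add h_6 = -2y^2 - 2x + 2y - 1 to the basis.

S(f_1,h_4): lcm = x^2y^2. S = 2y^4 - 2x^2y + 2xy^2 + 2y^3 + x^2 + xy - 2x.
  leading term y^4: subtract (y)·h_5 from 2y^4 - 2x^2y + 2xy^2 + 2y^3 + x^2 + xy - 2x → -2x^2y + 2xy^2 + y^3 + x^2 - y^2 - 2x + 2y
  leading term x^2y: subtract (2)·f_2 from -2x^2y + 2xy^2 + y^3 + x^2 - y^2 - 2x + 2y → -2xy^2 + y^3 + x^2 - 2xy - y^2 - x + y - 2
  leading term xy^2: subtract (1)·f_1 from -2xy^2 + y^3 + x^2 - 2xy - y^2 - x + y - 2 → y^3 + x^2 - xy - y^2 + x - 2y - 1
  leading term y^3: subtract (-2)·h_5 from y^3 + x^2 - xy - y^2 + x - 2y - 1 → x^2 - xy + y^2 - 2x
  leading term x^2: subtract (1)·h_4 from x^2 - xy + y^2 - 2x → -xy - 2y^2 + 2y
  leading term xy: subtract (1)·f_3 from -xy - 2y^2 + 2y → y^2 + 2y
  leading term y^2: subtract (2)·h_6 from y^2 + 2y → -x - 2y + 2
  leading term x: no divisor's leading term divides it; move -x to the remainder.
  leading term y: no divisor's leading term divides it; move -2y to the remainder.
  leading term 1: no divisor's leading term divides it; move 2 to the remainder.
  remainder -x - 2y + 2 ≠ 0; add h_7 = -x - 2y + 2 to the basis.

The other S-polynomials (S(f_2,h_4), S(f_3,h_4), S(f_1,h_5), S(f_2,h_5), S(f_3,h_5), S(h_4,h_5), S(f_1,h_6), S(f_2,h_6), S(f_3,h_6), S(h_4,h_6), S(h_5,h_6), S(f_1,h_7), S(f_2,h_7), S(f_3,h_7), S(h_4,h_7), S(h_5,h_7), S(h_6,h_7)) all reduce to 0 modulo the current basis, so we have a Gröbner basis.
Inter-reduce: drop elements whose leading term is divisible by another's, tail-reduce, and make monic.
Reduced Gröbner basis: {y^2 + 2y, x + 2y - 2}.
Label its elements g_1 = y^2 + 2y, g_2 = x + 2y - 2.

Reduce p = x^2y - xy - 2x + y - 1 modulo G:
  leading term x^2y: subtract (xy)·g_2 from x^2y - xy - 2x + y - 1 → -2xy^2 + xy - 2x + y - 1
  leading term xy^2: subtract (-2x)·g_1 from -2xy^2 + xy - 2x + y - 1 → -2x + y - 1
  leading term x: subtract (-2)·g_2 from -2x + y - 1 → 0
  normal form = 0.
Since the normal form is 0, p ∈ I.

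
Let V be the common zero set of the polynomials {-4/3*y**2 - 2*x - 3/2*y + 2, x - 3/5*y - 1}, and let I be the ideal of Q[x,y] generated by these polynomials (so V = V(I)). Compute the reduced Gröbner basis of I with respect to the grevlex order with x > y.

f_1 = -4/3*y**2 - 2*x - 3/2*y + 2, LT = y**2.
f_2 = x - 3/5*y - 1, LT = x.

The S-polynomials (S(f_1,f_2)) all reduce to 0 modulo the current basis, so we have a Gröbner basis.

G = {y**2 + 81/40*y, x - 3/5*y - 1}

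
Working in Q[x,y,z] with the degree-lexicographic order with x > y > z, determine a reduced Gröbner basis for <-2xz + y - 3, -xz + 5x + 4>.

Buchberger's algorithm terminates because the ascending chain of leading-term ideals stabilizes.

f_1 = -2xz + y - 3, LT = xz.
f_2 = -xz + 5x + 4, LT = xz.

S(f_1,f_2): lcm = xz. S = 5x - 1/2y + 11/2.
  leading term x: no divisor's leading term divides it; move 5x to the remainder.
  leading term y: no divisor's leading term divides it; move -1/2y to the remainder.
  leading term 1: no divisor's leading term divides it; move 11/2 to the remainder.
  remainder 5x - 1/2y + 11/2 ≠ 0; add g_3 = 5x - 1/2y + 11/2 to the basis.

S(f_1,g_3): lcm = xz. S = 1/10yz - 1/2y - 11/10z + 3/2.
  leading term yz: no divisor's leading term divides it; move 1/10yz to the remainder.
  leading term y: no divisor's leading term divides it; move -1/2y to the remainder.
  leading term z: no divisor's leading term divides it; move -11/10z to the remainder.
  leading term 1: no divisor's leading term divides it; move 3/2 to the remainder.
  remainder 1/10yz - 1/2y - 11/10z + 3/2 ≠ 0; add g_4 = 1/10yz - 1/2y - 11/10z + 3/2 to the basis.

S(f_2,g_3): lcm = xz. S = 1/10yz - 5x - 11/10z - 4.
  leading term yz: subtract (1)·g_4 from 1/10yz - 5x - 11/10z - 4 → -5x + 1/2y - 11/2
  leading term x: subtract (-1)·g_3 from -5x + 1/2y - 11/2 → 0
  remainder 0.

S(f_1,g_4): lcm = xyz. S = 5xy + 11xz - 1/2y^2 - 15x + 3/2y.
  leading term xy: subtract (y)·g_3 from 5xy + 11xz - 1/2y^2 - 15x + 3/2y → 11xz - 15x - 4y
  leading term xz: subtract (-11/2)·f_1 from 11xz - 15x - 4y → -15x + 3/2y - 33/2
  leading term x: subtract (-3)·g_3 from -15x + 3/2y - 33/2 → 0
  remainder 0.

S(f_2,g_4): lcm = xyz. S = 11xz - 15x - 4y.
  leading term xz: subtract (-11/2)·f_1 from 11xz - 15x - 4y → -15x + 3/2y - 33/2
  leading term x: subtract (-3)·g_3 from -15x + 3/2y - 33/2 → 0
  remainder 0.

S(g_3,g_4): leading monomials are coprime, so the S-polynomial reduces to 0 (Buchberger's first criterion).
Every S-polynomial of the final basis reduces to 0, so we have a Gröbner basis.
Inter-reduce: drop elements whose leading term is divisible by another's, tail-reduce, and make monic.

G = {yz - 5y - 11z + 15, x - 1/10y + 11/10}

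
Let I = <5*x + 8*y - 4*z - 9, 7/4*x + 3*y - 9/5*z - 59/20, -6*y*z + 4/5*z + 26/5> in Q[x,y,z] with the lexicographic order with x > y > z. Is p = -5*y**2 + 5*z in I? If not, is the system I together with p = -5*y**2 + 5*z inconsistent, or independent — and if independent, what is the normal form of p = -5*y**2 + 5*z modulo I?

First compute the reduced Gröbner basis of I by Buchberger's algorithm.
f_1 = 5*x + 8*y - 4*z - 9, LT = x.
f_2 = 7/4*x + 3*y - 9/5*z - 59/20, LT = x.
f_3 = -6*y*z + 4/5*z + 26/5, LT = y*z.

S(f_1,f_2): lcm = x. S = -4/35*y + 8/35*z - 4/35.
  leading term y: no divisor's leading term divides it; move -4/35*y to the remainder.
  leading term z: no divisor's leading term divides it; move 8/35*z to the remainder.
  leading term 1: no divisor's leading term divides it; move -4/35 to the remainder.
  remainder -4/35*y + 8/35*z - 4/35 ≠ 0; add h_4 = -4/35*y + 8/35*z - 4/35 to the basis.

S(f_3,h_4): lcm = y*z. S = 2*z**2 - 17/15*z - 13/15.
  leading term z**2: no divisor's leading term divides it; move 2*z**2 to the remainder.
  leading term z: no divisor's leading term divides it; move -17/15*z to the remainder.
  leading term 1: no divisor's leading term divides it; move -13/15 to the remainder.
  remainder 2*z**2 - 17/15*z - 13/15 ≠ 0; add h_5 = 2*z**2 - 17/15*z - 13/15 to the basis.

The other S-polynomials (S(f_1,f_3), S(f_2,f_3), S(f_1,h_4), S(f_2,h_4), S(f_1,h_5), S(f_2,h_5), S(f_3,h_5), S(h_4,h_5)) all reduce to 0 modulo the current basis, so we have a Gröbner basis.
Inter-reduce: drop elements whose leading term is divisible by another's, tail-reduce, and make monic.
Reduced Gröbner basis: {x + 12/5*z - 17/5, y - 2*z + 1, z**2 - 17/30*z - 13/30}.
Label its elements g_1 = x + 12/5*z - 17/5, g_2 = y - 2*z + 1, g_3 = z**2 - 17/30*z - 13/30.

Reduce p = -5*y**2 + 5*z modulo G:
  leading term y**2: subtract (-5*y)·g_2 from -5*y**2 + 5*z → -10*y*z + 5*y + 5*z
  leading term y*z: subtract (-10*z)·g_2 from -10*y*z + 5*y + 5*z → 5*y - 20*z**2 + 15*z
  leading term y: subtract (5)·g_2 from 5*y - 20*z**2 + 15*z → -20*z**2 + 25*z - 5
  leading term z**2: subtract (-20)·g_3 from -20*z**2 + 25*z - 5 → 41/3*z - 41/3
  leading term z: no divisor's leading term divides it; move 41/3*z to the remainder.
  leading term 1: no divisor's leading term divides it; move -41/3 to the remainder.
  normal form = 41/3*z - 41/3.
The normal form is nonzero, so p ∉ I. Since p minus its normal form lies in I, I + (p) = I + (r) where r = 41/3*z - 41/3; decide whether this ideal is the whole ring.
Run Buchberger on G together with r (pairs among the g_i already reduce to 0 since G is a Gröbner basis):
g_1 = x + 12/5*z - 17/5, LT = x.
g_2 = y - 2*z + 1, LT = y.
g_3 = z**2 - 17/30*z - 13/30, LT = z**2.
r = 41/3*z - 41/3, LT = z.

The S-polynomials (S(g_1,g_2), S(g_1,g_3), S(g_1,r), S(g_2,g_3), S(g_2,r), S(g_3,r)) all reduce to 0 modulo the current basis, so we have a Gröbner basis.
Inter-reduce: drop elements whose leading term is divisible by another's, tail-reduce, and make monic.
Reduced Gröbner basis: {x - 1, y - 1, z - 1}.
The reduced Gröbner basis of I + (p) is {x - 1, y - 1, z - 1} ≠ {1}, a proper ideal, so the enlarged system stays consistent: p is independent of I, with normal form 41/3*z - 41/3.

The remainder on division by a Gröbner basis is unique — it is the normal form.

-5*y**2 + 5*z is independent of I; its normal form modulo I is 41/3*z - 41/3.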